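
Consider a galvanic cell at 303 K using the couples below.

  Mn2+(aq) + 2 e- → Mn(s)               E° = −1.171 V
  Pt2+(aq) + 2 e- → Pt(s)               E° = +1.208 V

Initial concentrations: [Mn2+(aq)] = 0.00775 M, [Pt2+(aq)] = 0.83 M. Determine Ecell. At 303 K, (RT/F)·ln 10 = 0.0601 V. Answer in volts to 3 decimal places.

+2.440 V

Pt²⁺/Pt is reduced (cathode, E° = +1.208 V) and Mn²⁺/Mn is oxidized (anode).
E°cell = E°cat − E°an = +1.208 − (−1.171) = +2.379 V; n = 2.
Balancing gives Pt2+(aq) + Mn(s) → Pt(s) + Mn2+(aq); hence Q = [Mn2+(aq)] / [Pt2+(aq)] = 0.00934 (log Q = −2.030).
E = E° − (0.0601/n)·log Q = +2.379 − (0.0601/2)(−2.030) = +2.440 V.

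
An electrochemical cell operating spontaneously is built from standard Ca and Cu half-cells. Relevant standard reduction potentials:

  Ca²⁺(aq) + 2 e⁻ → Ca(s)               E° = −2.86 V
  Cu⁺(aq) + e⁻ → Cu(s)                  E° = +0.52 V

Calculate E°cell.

Of the two couples in this cell, the one with the more positive reduction potential is reduced at the cathode: here that is Cu⁺/Cu (+0.52 V); Ca²⁺/Ca (−2.86 V) is the anode.
E°cell = E°(cathode) − E°(anode) = +0.52 − (−2.86) = +3.38 V.

+3.38 V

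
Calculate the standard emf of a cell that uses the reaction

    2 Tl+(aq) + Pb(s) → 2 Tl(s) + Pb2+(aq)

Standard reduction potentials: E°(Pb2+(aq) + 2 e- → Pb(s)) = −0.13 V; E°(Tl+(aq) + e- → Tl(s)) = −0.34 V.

In the reaction as written, Tl+(aq) is reduced (cathode) and Pb2+(aq) is produced by oxidation at the anode.
E°cell = E°(cathode) − E°(anode) = −0.34 − (−0.13) = −0.21 V.
The negative E°cell means the reaction is non-spontaneous in the direction written.

−0.21 V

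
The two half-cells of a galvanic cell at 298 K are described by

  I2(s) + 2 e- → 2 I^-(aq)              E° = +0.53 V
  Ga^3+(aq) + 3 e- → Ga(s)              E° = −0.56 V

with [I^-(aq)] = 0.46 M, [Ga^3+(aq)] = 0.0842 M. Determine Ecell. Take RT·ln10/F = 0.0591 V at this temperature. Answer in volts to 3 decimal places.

+1.131 V

I₂/I⁻ is reduced (cathode, E° = +0.53 V) and Ga³⁺/Ga is oxidized (anode).
E°cell = +0.53 − (−0.56) = +1.09 V, with n = 6 electrons transferred.
For the overall reaction 3 I2(s) + 2 Ga(s) → 6 I^-(aq) + 2 Ga^3+(aq), Q = [I^-(aq)]^6·[Ga^3+(aq)]^2 = 6.72×10^−5, giving log Q = −4.173.
E = E° − (0.0591/n)·log Q = +1.09 − (0.0591/6)(−4.173) = +1.131 V.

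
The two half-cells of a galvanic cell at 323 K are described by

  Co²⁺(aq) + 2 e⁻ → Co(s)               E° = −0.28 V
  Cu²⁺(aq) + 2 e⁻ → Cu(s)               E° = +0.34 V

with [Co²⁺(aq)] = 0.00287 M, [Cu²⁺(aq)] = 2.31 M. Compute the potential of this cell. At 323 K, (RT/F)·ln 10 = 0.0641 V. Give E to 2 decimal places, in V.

+0.71 V

The Cu²⁺/Cu couple has the more positive E°, so it is the cathode; Co²⁺/Co is the anode.
E°cell = E°cat − E°an = +0.34 − (−0.28) = +0.62 V; n = 2.
Balancing gives Cu²⁺(aq) + Co(s) → Cu(s) + Co²⁺(aq); hence Q = [Co²⁺(aq)] / [Cu²⁺(aq)] = 0.00124 (log Q = −2.906).
E = E° − (0.0641/n)·log Q = +0.62 − (0.0641/2)(−2.906) = +0.71 V.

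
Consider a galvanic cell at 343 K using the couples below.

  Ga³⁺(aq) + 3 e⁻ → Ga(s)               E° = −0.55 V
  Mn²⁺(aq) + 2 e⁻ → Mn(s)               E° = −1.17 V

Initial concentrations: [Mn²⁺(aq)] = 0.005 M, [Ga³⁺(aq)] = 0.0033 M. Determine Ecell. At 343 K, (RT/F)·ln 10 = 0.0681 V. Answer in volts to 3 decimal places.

Ga³⁺/Ga is reduced (cathode, E° = −0.55 V) and Mn²⁺/Mn is oxidized (anode).
The standard potential is −0.55 − (−1.17) = +0.62 V and the balanced reaction transfers n = 6 electrons.
Balancing gives 2 Ga³⁺(aq) + 3 Mn(s) → 2 Ga(s) + 3 Mn²⁺(aq); hence Q = [Mn²⁺(aq)]^3 / [Ga³⁺(aq)]^2 = 0.0115 (log Q = −1.940).
Applying E = E° − (RT ln10/nF)·log Q gives +0.62 − (0.0681/6)(−1.940) = +0.642 V.

+0.642 V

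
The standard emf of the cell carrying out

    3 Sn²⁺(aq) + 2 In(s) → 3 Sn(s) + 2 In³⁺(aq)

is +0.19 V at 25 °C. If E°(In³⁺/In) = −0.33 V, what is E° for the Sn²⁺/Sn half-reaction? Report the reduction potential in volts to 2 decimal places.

−0.14 V

In the reaction as written the Sn²⁺/Sn couple is reduced (cathode) and In³⁺/In is oxidized (anode), so E°cell = E°(Sn²⁺/Sn) − E°(In³⁺/In).
E°(Sn²⁺/Sn) = E°cell + E°(anode) = +0.19 + (−0.33) = −0.14 V.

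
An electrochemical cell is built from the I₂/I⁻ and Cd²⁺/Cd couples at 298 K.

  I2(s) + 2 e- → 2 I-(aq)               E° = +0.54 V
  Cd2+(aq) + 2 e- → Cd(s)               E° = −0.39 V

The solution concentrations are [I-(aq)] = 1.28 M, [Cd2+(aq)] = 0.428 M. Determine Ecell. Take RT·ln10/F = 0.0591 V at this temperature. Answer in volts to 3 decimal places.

+0.935 V

I₂/I⁻ is reduced (cathode, E° = +0.54 V) and Cd²⁺/Cd is oxidized (anode).
The standard potential is +0.54 − (−0.39) = +0.93 V and the balanced reaction transfers n = 2 electrons.
For the overall reaction I2(s) + Cd(s) → 2 I-(aq) + Cd2+(aq), Q = [I-(aq)]^2·[Cd2+(aq)] = 0.701, giving log Q = −0.154.
By the Nernst equation, E = +0.93 − (0.0591/2)·(−0.154) = +0.935 V.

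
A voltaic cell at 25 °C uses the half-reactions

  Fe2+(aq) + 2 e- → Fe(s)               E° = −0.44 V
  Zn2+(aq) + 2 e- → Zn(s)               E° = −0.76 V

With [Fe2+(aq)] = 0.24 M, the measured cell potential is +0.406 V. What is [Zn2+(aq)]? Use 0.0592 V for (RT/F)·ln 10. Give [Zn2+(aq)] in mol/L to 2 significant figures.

0.00030 M

The Fe²⁺/Fe couple has the larger reduction potential, so it is the cathode: E°cell = −0.44 − (−0.76) = +0.32 V and n = 2.
Since E = E° − (0.0592/n)·log Q, log Q = n(E° − E)/0.0592 = −2.905.
For Fe2+(aq) + Zn(s) → Fe(s) + Zn2+(aq), the reaction quotient is Q = [Zn2+(aq)] / [Fe2+(aq)].
Solving for the unknown gives log [Zn2+(aq)] = −3.525, so [Zn2+(aq)] ≈ 0.00030 M.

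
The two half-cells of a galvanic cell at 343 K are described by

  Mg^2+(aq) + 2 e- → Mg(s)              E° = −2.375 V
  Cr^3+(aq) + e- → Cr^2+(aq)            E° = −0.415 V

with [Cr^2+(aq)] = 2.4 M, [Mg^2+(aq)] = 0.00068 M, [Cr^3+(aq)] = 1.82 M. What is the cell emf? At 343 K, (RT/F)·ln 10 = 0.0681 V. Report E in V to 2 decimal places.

Cr³⁺/Cr²⁺ is reduced (cathode, E° = −0.415 V) and Mg²⁺/Mg is oxidized (anode).
E°cell = −0.415 − (−2.375) = +1.960 V, with n = 2 electrons transferred.
The balanced reaction is 2 Cr^3+(aq) + Mg(s) → 2 Cr^2+(aq) + Mg^2+(aq), so Q = ([Cr^2+(aq)]^2·[Mg^2+(aq)]) / [Cr^3+(aq)]^2 = 0.00118 and log Q = −2.927.
By the Nernst equation, E = +1.960 − (0.0681/2)·(−2.927) = +2.06 V.

+2.06 V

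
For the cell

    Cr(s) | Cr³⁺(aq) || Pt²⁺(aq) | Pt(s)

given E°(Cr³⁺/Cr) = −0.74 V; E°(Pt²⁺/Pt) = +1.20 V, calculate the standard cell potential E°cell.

+1.94 V

By convention the left-hand electrode in cell notation is the anode (oxidation) and the right-hand electrode is the cathode (reduction).
E°cell = E°(right) − E°(left) = +1.20 − (−0.74) = +1.94 V.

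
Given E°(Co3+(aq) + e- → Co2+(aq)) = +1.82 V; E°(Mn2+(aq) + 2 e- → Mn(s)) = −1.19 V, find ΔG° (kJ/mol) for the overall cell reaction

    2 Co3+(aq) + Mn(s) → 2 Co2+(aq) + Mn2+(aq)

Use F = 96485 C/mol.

In the reaction as written Co3+(aq) is reduced, so the Co³⁺/Co²⁺ couple is the cathode and Mn²⁺/Mn is the anode.
E°cell = +1.82 − (−1.19) = +3.01 V; balancing electrons gives n = 2.
ΔG° = −nFE°cell = −(2)(96485)(+3.01) J/mol = −581 kJ/mol.

−581 kJ/mol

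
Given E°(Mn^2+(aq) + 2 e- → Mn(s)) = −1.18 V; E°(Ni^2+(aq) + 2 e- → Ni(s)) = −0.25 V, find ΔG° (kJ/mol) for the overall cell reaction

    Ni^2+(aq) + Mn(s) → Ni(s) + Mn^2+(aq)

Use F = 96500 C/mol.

In the reaction as written Ni^2+(aq) is reduced, so the Ni²⁺/Ni couple is the cathode and Mn²⁺/Mn is the anode.
E°cell = −0.25 − (−1.18) = +0.93 V; balancing electrons gives n = 2.
ΔG° = −nFE°cell = −(2)(96500)(+0.93) J/mol = −179 kJ/mol.

−179 kJ/mol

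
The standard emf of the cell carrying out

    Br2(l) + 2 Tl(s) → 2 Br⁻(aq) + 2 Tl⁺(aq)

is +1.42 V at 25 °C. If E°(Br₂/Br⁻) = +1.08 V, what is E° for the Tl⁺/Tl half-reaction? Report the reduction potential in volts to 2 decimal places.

−0.34 V

In the reaction as written the Br₂/Br⁻ couple is reduced (cathode) and Tl⁺/Tl is oxidized (anode), so E°cell = E°(Br₂/Br⁻) − E°(Tl⁺/Tl).
E°(Tl⁺/Tl) = E°(cathode) − E°cell = +1.08 − (+1.42) = −0.34 V.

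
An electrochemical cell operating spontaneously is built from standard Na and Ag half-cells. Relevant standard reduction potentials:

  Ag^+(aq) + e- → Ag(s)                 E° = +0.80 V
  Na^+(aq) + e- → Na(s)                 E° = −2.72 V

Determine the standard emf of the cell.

Of the two couples in this cell, the one with the more positive reduction potential is reduced at the cathode: here that is Ag⁺/Ag (+0.80 V); Na⁺/Na (−2.72 V) is the anode.
E°cell = E°(cathode) − E°(anode) = +0.80 − (−2.72) = +3.52 V.

+3.52 V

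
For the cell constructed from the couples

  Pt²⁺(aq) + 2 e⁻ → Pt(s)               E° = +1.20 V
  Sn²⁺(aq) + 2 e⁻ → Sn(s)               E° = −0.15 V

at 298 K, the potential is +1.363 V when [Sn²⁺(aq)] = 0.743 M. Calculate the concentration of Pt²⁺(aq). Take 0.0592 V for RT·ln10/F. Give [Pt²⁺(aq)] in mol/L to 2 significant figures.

2.0 M

With Pt²⁺/Pt at the cathode and Sn²⁺/Sn at the anode, E°cell = +1.20 − (−0.15) = +1.35 V (n = 2).
From the Nernst equation, log Q = n(E° − E)/0.0592 = 2·(+1.35 − (+1.363))/0.0592 = −0.439.
The balanced reaction is Pt²⁺(aq) + Sn(s) → Pt(s) + Sn²⁺(aq), so Q = [Sn²⁺(aq)] / [Pt²⁺(aq)].
Substituting the known concentrations and solving, log [Pt²⁺(aq)] = 0.310 and [Pt²⁺(aq)] = 2.0 M.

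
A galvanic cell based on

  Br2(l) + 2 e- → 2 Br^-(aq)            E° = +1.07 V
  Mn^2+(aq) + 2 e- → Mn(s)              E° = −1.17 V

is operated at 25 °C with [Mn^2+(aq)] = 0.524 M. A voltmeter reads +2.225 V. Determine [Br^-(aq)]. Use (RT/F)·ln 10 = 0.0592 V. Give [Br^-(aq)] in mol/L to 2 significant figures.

2.5 M

The Br₂/Br⁻ couple has the larger reduction potential, so it is the cathode: E°cell = +1.07 − (−1.17) = +2.24 V and n = 2.
Rearranging E = E° − (0.0592/n)·log Q gives log Q = 2(+2.24 − (+2.225))/0.0592 = 0.507.
For Br2(l) + Mn(s) → 2 Br^-(aq) + Mn^2+(aq), the reaction quotient is Q = [Br^-(aq)]^2·[Mn^2+(aq)].
Solving for the unknown gives log [Br^-(aq)] = 0.394, so [Br^-(aq)] ≈ 2.5 M.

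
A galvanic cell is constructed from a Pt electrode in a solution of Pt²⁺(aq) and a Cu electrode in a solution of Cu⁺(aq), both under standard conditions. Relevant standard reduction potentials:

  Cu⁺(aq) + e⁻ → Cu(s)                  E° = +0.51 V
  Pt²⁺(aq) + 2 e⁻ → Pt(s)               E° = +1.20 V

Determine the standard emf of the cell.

+0.69 V

Of the two couples in this cell, the one with the more positive reduction potential is reduced at the cathode: here that is Pt²⁺/Pt (+1.20 V); Cu⁺/Cu (+0.51 V) is the anode.
E°cell = E°(cathode) − E°(anode) = +1.20 − (+0.51) = +0.69 V.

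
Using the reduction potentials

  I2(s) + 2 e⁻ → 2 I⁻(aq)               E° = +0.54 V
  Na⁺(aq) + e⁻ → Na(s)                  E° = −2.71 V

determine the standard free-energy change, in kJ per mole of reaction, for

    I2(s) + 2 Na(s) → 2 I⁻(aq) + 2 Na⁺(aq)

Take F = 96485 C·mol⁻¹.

−627 kJ/mol

In the reaction as written I2(s) is reduced, so the I₂/I⁻ couple is the cathode and Na⁺/Na is the anode.
E°cell = +0.54 − (−2.71) = +3.25 V; balancing electrons gives n = 2.
ΔG° = −nFE°cell = −(2)(96485)(+3.25) J/mol = −627 kJ/mol.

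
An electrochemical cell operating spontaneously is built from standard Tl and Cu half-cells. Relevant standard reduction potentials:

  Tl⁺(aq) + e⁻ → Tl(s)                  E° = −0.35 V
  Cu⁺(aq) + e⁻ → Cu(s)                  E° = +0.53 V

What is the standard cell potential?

+0.88 V

The Cu⁺/Cu couple has the higher E°, so Cu ion is reduced (cathode) and Tl is oxidized (anode).
E°cell = E°(cathode) − E°(anode) = +0.53 − (−0.35) = +0.88 V.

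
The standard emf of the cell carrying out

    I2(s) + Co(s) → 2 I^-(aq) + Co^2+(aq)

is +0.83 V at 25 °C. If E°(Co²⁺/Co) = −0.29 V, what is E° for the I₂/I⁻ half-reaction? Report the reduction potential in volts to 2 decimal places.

+0.54 V

In the reaction as written the I₂/I⁻ couple is reduced (cathode) and Co²⁺/Co is oxidized (anode), so E°cell = E°(I₂/I⁻) − E°(Co²⁺/Co).
E°(I₂/I⁻) = E°cell + E°(anode) = +0.83 + (−0.29) = +0.54 V.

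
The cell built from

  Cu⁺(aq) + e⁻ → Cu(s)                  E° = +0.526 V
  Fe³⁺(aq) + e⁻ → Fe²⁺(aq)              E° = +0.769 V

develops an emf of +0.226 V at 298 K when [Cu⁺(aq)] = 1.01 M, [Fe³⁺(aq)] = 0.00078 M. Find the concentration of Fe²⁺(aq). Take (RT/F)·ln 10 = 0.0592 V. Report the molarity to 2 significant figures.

With Fe³⁺/Fe²⁺ at the cathode and Cu⁺/Cu at the anode, E°cell = +0.769 − (+0.526) = +0.243 V (n = 1).
Rearranging E = E° − (0.0592/n)·log Q gives log Q = 1(+0.243 − (+0.226))/0.0592 = 0.287.
The balanced reaction is Fe³⁺(aq) + Cu(s) → Fe²⁺(aq) + Cu⁺(aq), so Q = ([Fe²⁺(aq)]·[Cu⁺(aq)]) / [Fe³⁺(aq)].
Substituting the known concentrations and solving, log [Fe²⁺(aq)] = −2.825 and [Fe²⁺(aq)] = 0.0015 M.

0.0015 M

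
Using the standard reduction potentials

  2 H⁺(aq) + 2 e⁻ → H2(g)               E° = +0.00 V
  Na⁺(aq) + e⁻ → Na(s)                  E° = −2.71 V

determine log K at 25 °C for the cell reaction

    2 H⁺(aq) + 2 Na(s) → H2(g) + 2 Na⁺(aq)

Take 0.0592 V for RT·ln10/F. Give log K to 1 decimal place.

The 2H⁺/H₂ couple is reduced (cathode); E°cell = +0.00 − (−2.71) = +2.71 V with n = 2.
At equilibrium E = 0, so log K = nE°cell / 0.0592 = (2)(+2.71) / 0.0592 = 91.6.

log K = 91.6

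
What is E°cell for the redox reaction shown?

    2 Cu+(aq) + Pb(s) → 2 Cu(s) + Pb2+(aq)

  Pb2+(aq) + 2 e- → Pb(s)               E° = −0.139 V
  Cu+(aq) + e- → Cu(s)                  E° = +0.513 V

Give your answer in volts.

In the reaction as written, Cu+(aq) is reduced (cathode) and Pb2+(aq) is produced by oxidation at the anode.
E°cell = E°(cathode) − E°(anode) = +0.513 − (−0.139) = +0.652 V.

+0.652 V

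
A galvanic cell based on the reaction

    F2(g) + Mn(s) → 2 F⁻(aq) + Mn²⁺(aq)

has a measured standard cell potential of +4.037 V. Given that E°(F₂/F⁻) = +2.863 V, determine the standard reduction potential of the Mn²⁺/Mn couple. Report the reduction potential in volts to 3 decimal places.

−1.174 V

In the reaction as written the F₂/F⁻ couple is reduced (cathode) and Mn²⁺/Mn is oxidized (anode), so E°cell = E°(F₂/F⁻) − E°(Mn²⁺/Mn).
E°(Mn²⁺/Mn) = E°(cathode) − E°cell = +2.863 − (+4.037) = −1.174 V.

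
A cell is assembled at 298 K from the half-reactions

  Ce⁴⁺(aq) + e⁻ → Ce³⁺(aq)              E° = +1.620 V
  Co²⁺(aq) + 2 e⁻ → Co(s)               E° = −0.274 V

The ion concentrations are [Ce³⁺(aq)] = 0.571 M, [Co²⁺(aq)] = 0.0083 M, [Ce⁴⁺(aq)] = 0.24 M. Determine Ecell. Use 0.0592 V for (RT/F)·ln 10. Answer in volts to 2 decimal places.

The Ce⁴⁺/Ce³⁺ couple has the more positive E°, so it is the cathode; Co²⁺/Co is the anode.
E°cell = E°cat − E°an = +1.620 − (−0.274) = +1.894 V; n = 2.
For the overall reaction 2 Ce⁴⁺(aq) + Co(s) → 2 Ce³⁺(aq) + Co²⁺(aq), Q = ([Ce³⁺(aq)]^2·[Co²⁺(aq)]) / [Ce⁴⁺(aq)]^2 = 0.047, giving log Q = −1.328.
E = E° − (0.0592/n)·log Q = +1.894 − (0.0592/2)(−1.328) = +1.93 V.

+1.93 V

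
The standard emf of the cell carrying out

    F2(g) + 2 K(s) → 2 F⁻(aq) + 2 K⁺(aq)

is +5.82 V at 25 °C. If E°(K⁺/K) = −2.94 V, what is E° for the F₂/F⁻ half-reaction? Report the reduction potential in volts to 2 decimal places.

In the reaction as written the F₂/F⁻ couple is reduced (cathode) and K⁺/K is oxidized (anode), so E°cell = E°(F₂/F⁻) − E°(K⁺/K).
E°(F₂/F⁻) = E°cell + E°(anode) = +5.82 + (−2.94) = +2.88 V.

+2.88 V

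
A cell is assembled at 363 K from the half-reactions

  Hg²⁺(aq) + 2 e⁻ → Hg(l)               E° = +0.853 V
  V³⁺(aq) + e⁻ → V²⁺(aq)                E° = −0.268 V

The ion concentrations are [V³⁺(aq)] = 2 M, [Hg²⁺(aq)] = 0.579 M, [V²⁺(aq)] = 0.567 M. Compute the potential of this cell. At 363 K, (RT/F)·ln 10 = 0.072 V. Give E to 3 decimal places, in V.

Since E°(Hg²⁺/Hg) > E°(V³⁺/V²⁺), Hg²⁺/Hg serves as the cathode.
E°cell = E°cat − E°an = +0.853 − (−0.268) = +1.121 V; n = 2.
Balancing gives Hg²⁺(aq) + 2 V²⁺(aq) → Hg(l) + 2 V³⁺(aq); hence Q = [V³⁺(aq)]^2 / ([Hg²⁺(aq)]·[V²⁺(aq)]^2) = 21.5 (log Q = 1.332).
By the Nernst equation, E = +1.121 − (0.072/2)·(1.332) = +1.073 V.

+1.073 V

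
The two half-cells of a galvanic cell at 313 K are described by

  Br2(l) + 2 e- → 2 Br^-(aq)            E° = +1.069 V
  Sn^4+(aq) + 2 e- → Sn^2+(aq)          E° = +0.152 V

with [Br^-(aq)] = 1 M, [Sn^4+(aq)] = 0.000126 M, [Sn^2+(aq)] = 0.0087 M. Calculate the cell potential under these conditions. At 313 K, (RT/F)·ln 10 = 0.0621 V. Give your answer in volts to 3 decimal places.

Br₂/Br⁻ is reduced (cathode, E° = +1.069 V) and Sn⁴⁺/Sn²⁺ is oxidized (anode).
E°cell = +1.069 − (+0.152) = +0.917 V, with n = 2 electrons transferred.
The balanced reaction is Br2(l) + Sn^2+(aq) → 2 Br^-(aq) + Sn^4+(aq), so Q = ([Br^-(aq)]^2·[Sn^4+(aq)]) / [Sn^2+(aq)] = 0.0145 and log Q = −1.839.
By the Nernst equation, E = +0.917 − (0.0621/2)·(−1.839) = +0.974 V.

+0.974 V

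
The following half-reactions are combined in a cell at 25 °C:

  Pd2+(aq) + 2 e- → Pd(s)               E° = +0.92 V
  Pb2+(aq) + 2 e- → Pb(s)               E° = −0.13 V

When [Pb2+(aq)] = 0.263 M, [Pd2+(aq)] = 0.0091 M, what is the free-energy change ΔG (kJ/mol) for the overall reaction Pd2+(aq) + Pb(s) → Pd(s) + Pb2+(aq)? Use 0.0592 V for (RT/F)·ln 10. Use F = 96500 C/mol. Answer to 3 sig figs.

−194 kJ/mol

The standard cell potential is +0.92 − (−0.13) = +1.05 V, with n = 2 electrons in the balanced equation.
Q = [Pb2+(aq)] / [Pd2+(aq)] = 28.9, so log Q = 1.461 and E = +1.05 − (0.0592/2)(1.461) = +1.0068 V.
ΔG = −nFE = −(2)(96500)(+1.0068) J/mol = −194 kJ/mol.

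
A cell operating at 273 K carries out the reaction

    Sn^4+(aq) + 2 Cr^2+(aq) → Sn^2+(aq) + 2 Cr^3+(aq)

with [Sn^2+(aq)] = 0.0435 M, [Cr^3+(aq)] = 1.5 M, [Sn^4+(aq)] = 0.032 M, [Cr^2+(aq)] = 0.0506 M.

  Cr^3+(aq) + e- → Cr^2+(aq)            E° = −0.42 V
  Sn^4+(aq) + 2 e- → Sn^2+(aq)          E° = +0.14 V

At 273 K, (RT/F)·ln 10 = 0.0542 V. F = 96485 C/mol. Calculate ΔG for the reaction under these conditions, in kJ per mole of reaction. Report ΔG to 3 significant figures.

With Sn⁴⁺/Sn²⁺ reduced at the cathode, E°cell = +0.14 − (−0.42) = +0.56 V and n = 2.
Q = ([Sn^2+(aq)]·[Cr^3+(aq)]^2) / ([Sn^4+(aq)]·[Cr^2+(aq)]^2) = 1.19×10^3, so log Q = 3.077 and E = +0.56 − (0.0542/2)(3.077) = +0.4766 V.
Finally ΔG = −nFE = −(2)(96485 C/mol)(+0.4766 V) = −92.0 kJ/mol.

−92.0 kJ/mol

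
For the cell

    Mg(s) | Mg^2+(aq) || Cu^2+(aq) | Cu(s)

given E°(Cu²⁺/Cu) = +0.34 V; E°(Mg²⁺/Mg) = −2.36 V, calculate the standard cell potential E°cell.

By convention the left-hand electrode in cell notation is the anode (oxidation) and the right-hand electrode is the cathode (reduction).
E°cell = E°(right) − E°(left) = +0.34 − (−2.36) = +2.70 V.

+2.70 V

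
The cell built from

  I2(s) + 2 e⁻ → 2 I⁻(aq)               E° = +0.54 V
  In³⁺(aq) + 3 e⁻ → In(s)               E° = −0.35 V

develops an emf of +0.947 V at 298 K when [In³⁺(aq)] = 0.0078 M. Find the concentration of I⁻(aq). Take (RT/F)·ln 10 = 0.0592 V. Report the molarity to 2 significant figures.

I₂/I⁻ is the cathode (higher E°); E°cell = +0.54 − (−0.35) = +0.89 V with n = 6.
Rearranging E = E° − (0.0592/n)·log Q gives log Q = 6(+0.89 − (+0.947))/0.0592 = −5.777.
The balanced reaction is 3 I2(s) + 2 In(s) → 6 I⁻(aq) + 2 In³⁺(aq), so Q = [I⁻(aq)]^6·[In³⁺(aq)]^2.
Isolating [I⁻(aq)] in Q = 10^{−5.777} yields log [I⁻(aq)] = −0.260, i.e. 0.55 M.

0.55 M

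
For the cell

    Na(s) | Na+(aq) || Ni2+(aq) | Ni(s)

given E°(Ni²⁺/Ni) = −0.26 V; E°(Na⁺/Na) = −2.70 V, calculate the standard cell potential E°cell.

By convention the left-hand electrode in cell notation is the anode (oxidation) and the right-hand electrode is the cathode (reduction).
E°cell = E°(right) − E°(left) = −0.26 − (−2.70) = +2.44 V.

+2.44 V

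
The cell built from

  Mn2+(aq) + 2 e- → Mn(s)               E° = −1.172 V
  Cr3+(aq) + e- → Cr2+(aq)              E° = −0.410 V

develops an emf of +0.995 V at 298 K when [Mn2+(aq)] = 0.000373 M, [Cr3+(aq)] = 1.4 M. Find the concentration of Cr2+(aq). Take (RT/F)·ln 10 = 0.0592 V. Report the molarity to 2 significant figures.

With Cr³⁺/Cr²⁺ at the cathode and Mn²⁺/Mn at the anode, E°cell = −0.410 − (−1.172) = +0.762 V (n = 2).
Rearranging E = E° − (0.0592/n)·log Q gives log Q = 2(+0.762 − (+0.995))/0.0592 = −7.872.
For 2 Cr3+(aq) + Mn(s) → 2 Cr2+(aq) + Mn2+(aq), the reaction quotient is Q = ([Cr2+(aq)]^2·[Mn2+(aq)]) / [Cr3+(aq)]^2.
Isolating [Cr2+(aq)] in Q = 10^{−7.872} yields log [Cr2+(aq)] = −2.076, i.e. 0.0084 M.

0.0084 M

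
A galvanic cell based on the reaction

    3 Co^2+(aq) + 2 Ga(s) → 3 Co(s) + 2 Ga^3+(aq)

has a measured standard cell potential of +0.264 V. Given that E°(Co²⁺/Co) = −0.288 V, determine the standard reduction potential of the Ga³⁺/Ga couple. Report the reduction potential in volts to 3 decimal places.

−0.552 V

In the reaction as written the Co²⁺/Co couple is reduced (cathode) and Ga³⁺/Ga is oxidized (anode), so E°cell = E°(Co²⁺/Co) − E°(Ga³⁺/Ga).
E°(Ga³⁺/Ga) = E°(cathode) − E°cell = −0.288 − (+0.264) = −0.552 V.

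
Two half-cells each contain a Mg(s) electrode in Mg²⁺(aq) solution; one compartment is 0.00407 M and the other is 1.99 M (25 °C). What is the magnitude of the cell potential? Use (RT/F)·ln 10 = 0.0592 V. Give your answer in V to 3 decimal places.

0.080 V

For a concentration cell E°cell = 0, since both electrodes use the same couple.
The compartment with the higher Mg²⁺(aq) concentration (1.99 M) acts as the cathode; ions are reduced there and produced at the dilute (0.00407 M) anode.
With n = 2, Ecell = −(0.0592/2)·log([dilute]/[conc]) = −(0.0592/2)·log(0.00407/1.99) = +0.080 V.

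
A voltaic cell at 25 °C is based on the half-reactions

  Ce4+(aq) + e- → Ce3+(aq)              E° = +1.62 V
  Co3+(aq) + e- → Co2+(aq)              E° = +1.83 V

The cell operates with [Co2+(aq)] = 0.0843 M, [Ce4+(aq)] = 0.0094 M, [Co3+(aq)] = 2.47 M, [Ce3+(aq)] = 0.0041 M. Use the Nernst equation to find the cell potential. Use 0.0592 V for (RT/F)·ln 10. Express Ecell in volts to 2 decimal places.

+0.28 V

Since E°(Co³⁺/Co²⁺) > E°(Ce⁴⁺/Ce³⁺), Co³⁺/Co²⁺ serves as the cathode.
E°cell = E°cat − E°an = +1.83 − (+1.62) = +0.21 V; n = 1.
The balanced reaction is Co3+(aq) + Ce3+(aq) → Co2+(aq) + Ce4+(aq), so Q = ([Co2+(aq)]·[Ce4+(aq)]) / ([Co3+(aq)]·[Ce3+(aq)]) = 0.0782 and log Q = −1.107.
Applying E = E° − (RT ln10/nF)·log Q gives +0.21 − (0.0592/1)(−1.107) = +0.28 V.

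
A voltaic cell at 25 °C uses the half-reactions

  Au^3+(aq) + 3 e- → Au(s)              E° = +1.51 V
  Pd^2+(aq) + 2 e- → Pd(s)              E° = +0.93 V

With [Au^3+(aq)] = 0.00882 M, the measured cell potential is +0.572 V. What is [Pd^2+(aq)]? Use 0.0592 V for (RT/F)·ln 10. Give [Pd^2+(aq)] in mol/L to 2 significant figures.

Au³⁺/Au is the cathode (higher E°); E°cell = +1.51 − (+0.93) = +0.58 V with n = 6.
Since E = E° − (0.0592/n)·log Q, log Q = n(E° − E)/0.0592 = 0.811.
For 2 Au^3+(aq) + 3 Pd(s) → 2 Au(s) + 3 Pd^2+(aq), the reaction quotient is Q = [Pd^2+(aq)]^3 / [Au^3+(aq)]^2.
Substituting the known concentrations and solving, log [Pd^2+(aq)] = −1.099 and [Pd^2+(aq)] = 0.080 M.

0.080 M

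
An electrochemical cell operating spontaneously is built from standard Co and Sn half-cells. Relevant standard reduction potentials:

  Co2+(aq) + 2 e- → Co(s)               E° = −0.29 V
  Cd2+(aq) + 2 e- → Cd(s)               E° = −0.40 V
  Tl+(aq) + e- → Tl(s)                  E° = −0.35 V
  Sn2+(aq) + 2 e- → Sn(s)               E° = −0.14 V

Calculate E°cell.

Of the two couples in this cell, the one with the more positive reduction potential is reduced at the cathode: here that is Sn²⁺/Sn (−0.14 V); Co²⁺/Co (−0.29 V) is the anode.
E°cell = E°(cathode) − E°(anode) = −0.14 − (−0.29) = +0.15 V.

+0.15 V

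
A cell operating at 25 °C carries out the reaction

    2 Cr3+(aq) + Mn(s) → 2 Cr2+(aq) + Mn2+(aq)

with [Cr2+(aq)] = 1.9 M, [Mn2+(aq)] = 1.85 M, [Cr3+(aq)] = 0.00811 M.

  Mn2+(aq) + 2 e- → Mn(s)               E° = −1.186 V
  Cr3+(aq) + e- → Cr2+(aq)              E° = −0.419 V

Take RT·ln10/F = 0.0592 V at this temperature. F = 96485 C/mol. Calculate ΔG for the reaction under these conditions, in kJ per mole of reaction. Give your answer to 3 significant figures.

E°cell = −0.419 − (−1.186) = +0.767 V; the balanced reaction transfers n = 2 electrons.
Here Q = ([Cr2+(aq)]^2·[Mn2+(aq)]) / [Cr3+(aq)]^2 = 1.02×10^5 (log Q = 5.007), giving E = +0.767 − (0.0592/2)·(5.007) = +0.6188 V.
Then ΔG = −nFE = −2 × 96485 × +0.6188 J/mol = −119 kJ/mol.

−119 kJ/mol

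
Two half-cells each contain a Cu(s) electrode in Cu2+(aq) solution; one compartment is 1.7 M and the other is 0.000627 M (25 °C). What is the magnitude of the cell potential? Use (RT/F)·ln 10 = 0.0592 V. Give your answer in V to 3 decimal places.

For a concentration cell E°cell = 0, since both electrodes use the same couple.
The compartment with the higher Cu2+(aq) concentration (1.7 M) acts as the cathode; ions are reduced there and produced at the dilute (0.000627 M) anode.
With n = 2, Ecell = −(0.0592/2)·log([dilute]/[conc]) = −(0.0592/2)·log(0.000627/1.7) = +0.102 V.

0.102 V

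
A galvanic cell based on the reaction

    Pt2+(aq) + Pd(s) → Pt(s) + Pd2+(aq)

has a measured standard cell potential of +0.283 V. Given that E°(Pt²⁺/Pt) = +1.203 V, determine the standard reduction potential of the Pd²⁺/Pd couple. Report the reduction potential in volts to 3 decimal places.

+0.920 V

In the reaction as written the Pt²⁺/Pt couple is reduced (cathode) and Pd²⁺/Pd is oxidized (anode), so E°cell = E°(Pt²⁺/Pt) − E°(Pd²⁺/Pd).
E°(Pd²⁺/Pd) = E°(cathode) − E°cell = +1.203 − (+0.283) = +0.920 V.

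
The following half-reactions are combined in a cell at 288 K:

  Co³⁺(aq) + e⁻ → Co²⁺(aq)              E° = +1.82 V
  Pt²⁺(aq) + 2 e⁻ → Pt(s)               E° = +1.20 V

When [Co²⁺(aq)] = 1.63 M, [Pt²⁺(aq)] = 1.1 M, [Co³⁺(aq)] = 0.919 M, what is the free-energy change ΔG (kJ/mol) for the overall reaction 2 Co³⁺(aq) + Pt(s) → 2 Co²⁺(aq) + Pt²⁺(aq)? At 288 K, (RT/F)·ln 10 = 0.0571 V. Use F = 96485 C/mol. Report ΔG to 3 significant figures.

The standard cell potential is +1.82 − (+1.20) = +0.62 V, with n = 2 electrons in the balanced equation.
Here Q = ([Co²⁺(aq)]^2·[Pt²⁺(aq)]) / [Co³⁺(aq)]^2 = 3.46 (log Q = 0.539), giving E = +0.62 − (0.0571/2)·(0.539) = +0.6046 V.
ΔG = −nFE = −(2)(96485)(+0.6046) J/mol = −117 kJ/mol.

−117 kJ/mol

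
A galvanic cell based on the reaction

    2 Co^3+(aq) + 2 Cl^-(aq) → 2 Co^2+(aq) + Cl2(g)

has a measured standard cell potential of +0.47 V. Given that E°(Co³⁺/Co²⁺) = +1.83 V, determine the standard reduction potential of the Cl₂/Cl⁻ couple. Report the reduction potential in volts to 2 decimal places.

In the reaction as written the Co³⁺/Co²⁺ couple is reduced (cathode) and Cl₂/Cl⁻ is oxidized (anode), so E°cell = E°(Co³⁺/Co²⁺) − E°(Cl₂/Cl⁻).
E°(Cl₂/Cl⁻) = E°(cathode) − E°cell = +1.83 − (+0.47) = +1.36 V.

+1.36 V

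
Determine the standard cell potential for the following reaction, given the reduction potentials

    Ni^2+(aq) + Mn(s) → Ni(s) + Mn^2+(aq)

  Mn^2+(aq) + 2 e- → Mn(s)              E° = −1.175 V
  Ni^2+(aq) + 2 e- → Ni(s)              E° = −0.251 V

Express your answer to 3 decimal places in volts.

Ni^2+(aq) gains electrons, so the Ni²⁺/Ni couple is the cathode; the Mn²⁺/Mn couple is the anode.
E°cell = E°(cathode) − E°(anode) = −0.251 − (−1.175) = +0.924 V.
The positive value indicates the reaction is spontaneous as written.

+0.924 V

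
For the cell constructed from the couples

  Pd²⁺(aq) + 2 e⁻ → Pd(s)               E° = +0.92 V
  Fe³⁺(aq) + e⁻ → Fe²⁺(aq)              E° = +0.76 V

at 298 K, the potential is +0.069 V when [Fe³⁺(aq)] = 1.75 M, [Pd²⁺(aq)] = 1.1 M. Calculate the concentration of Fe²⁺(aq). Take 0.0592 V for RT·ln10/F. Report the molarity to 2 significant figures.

The Pd²⁺/Pd couple has the larger reduction potential, so it is the cathode: E°cell = +0.92 − (+0.76) = +0.16 V and n = 2.
Since E = E° − (0.0592/n)·log Q, log Q = n(E° − E)/0.0592 = 3.074.
Balancing electrons gives Pd²⁺(aq) + 2 Fe²⁺(aq) → Pd(s) + 2 Fe³⁺(aq); thus Q = [Fe³⁺(aq)]^2 / ([Pd²⁺(aq)]·[Fe²⁺(aq)]^2).
Solving for the unknown gives log [Fe²⁺(aq)] = −1.315, so [Fe²⁺(aq)] ≈ 0.048 M.

0.048 M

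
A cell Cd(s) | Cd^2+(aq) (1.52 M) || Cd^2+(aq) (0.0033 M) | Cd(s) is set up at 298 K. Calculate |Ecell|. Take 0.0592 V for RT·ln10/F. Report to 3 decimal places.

0.079 V

For a concentration cell E°cell = 0, since both electrodes use the same couple.
The compartment with the higher Cd^2+(aq) concentration (1.52 M) acts as the cathode; ions are reduced there and produced at the dilute (0.0033 M) anode.
With n = 2, Ecell = −(0.0592/2)·log([dilute]/[conc]) = −(0.0592/2)·log(0.0033/1.52) = +0.079 V.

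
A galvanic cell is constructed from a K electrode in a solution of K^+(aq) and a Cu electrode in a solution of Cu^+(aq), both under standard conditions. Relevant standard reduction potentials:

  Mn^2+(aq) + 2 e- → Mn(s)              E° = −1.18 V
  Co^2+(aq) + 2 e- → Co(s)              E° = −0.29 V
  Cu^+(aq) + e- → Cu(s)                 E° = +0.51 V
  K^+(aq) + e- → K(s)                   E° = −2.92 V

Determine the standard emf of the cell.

The Cu⁺/Cu couple has the higher E°, so Cu ion is reduced (cathode) and K is oxidized (anode).
E°cell = E°(cathode) − E°(anode) = +0.51 − (−2.92) = +3.43 V.

+3.43 V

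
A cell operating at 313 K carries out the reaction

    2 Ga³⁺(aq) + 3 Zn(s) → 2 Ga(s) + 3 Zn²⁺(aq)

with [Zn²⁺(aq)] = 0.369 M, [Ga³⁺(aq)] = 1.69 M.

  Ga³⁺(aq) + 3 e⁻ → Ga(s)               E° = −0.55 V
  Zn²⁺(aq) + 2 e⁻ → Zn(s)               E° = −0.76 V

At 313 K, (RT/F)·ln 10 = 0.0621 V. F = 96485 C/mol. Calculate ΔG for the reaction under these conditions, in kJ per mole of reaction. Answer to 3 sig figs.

−132 kJ/mol

E°cell = −0.55 − (−0.76) = +0.21 V; the balanced reaction transfers n = 6 electrons.
Q = [Zn²⁺(aq)]^3 / [Ga³⁺(aq)]^2 = 0.0176, so log Q = −1.755 and E = +0.21 − (0.0621/6)(−1.755) = +0.2282 V.
ΔG = −nFE = −(6)(96485)(+0.2282) J/mol = −132 kJ/mol.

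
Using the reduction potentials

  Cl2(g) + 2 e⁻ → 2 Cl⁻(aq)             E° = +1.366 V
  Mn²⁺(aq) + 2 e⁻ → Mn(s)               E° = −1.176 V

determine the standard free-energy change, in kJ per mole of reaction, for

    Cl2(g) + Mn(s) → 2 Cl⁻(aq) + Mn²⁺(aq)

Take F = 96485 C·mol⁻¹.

−491 kJ/mol

In the reaction as written Cl2(g) is reduced, so the Cl₂/Cl⁻ couple is the cathode and Mn²⁺/Mn is the anode.
E°cell = +1.366 − (−1.176) = +2.542 V; balancing electrons gives n = 2.
ΔG° = −nFE°cell = −(2)(96485)(+2.542) J/mol = −491 kJ/mol.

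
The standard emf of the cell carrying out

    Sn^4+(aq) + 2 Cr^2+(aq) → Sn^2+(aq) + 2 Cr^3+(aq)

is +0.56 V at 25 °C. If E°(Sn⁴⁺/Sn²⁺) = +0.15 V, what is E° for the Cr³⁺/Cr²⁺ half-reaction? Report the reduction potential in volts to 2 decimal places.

In the reaction as written the Sn⁴⁺/Sn²⁺ couple is reduced (cathode) and Cr³⁺/Cr²⁺ is oxidized (anode), so E°cell = E°(Sn⁴⁺/Sn²⁺) − E°(Cr³⁺/Cr²⁺).
E°(Cr³⁺/Cr²⁺) = E°(cathode) − E°cell = +0.15 − (+0.56) = −0.41 V.

−0.41 V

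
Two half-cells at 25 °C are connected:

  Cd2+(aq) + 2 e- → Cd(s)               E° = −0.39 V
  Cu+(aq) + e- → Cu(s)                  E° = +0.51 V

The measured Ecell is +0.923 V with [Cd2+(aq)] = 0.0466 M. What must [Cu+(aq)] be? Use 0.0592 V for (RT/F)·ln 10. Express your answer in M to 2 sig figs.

0.53 M

The Cu⁺/Cu couple has the larger reduction potential, so it is the cathode: E°cell = +0.51 − (−0.39) = +0.90 V and n = 2.
Since E = E° − (0.0592/n)·log Q, log Q = n(E° − E)/0.0592 = −0.777.
For 2 Cu+(aq) + Cd(s) → 2 Cu(s) + Cd2+(aq), the reaction quotient is Q = [Cd2+(aq)] / [Cu+(aq)]^2.
Solving for the unknown gives log [Cu+(aq)] = −0.277, so [Cu+(aq)] ≈ 0.53 M.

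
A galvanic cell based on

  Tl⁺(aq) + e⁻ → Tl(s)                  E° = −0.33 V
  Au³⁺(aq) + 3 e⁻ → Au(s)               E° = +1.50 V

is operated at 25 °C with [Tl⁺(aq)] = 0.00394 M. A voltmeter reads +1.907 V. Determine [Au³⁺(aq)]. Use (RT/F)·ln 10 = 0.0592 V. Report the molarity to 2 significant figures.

0.00049 M

Au³⁺/Au is the cathode (higher E°); E°cell = +1.50 − (−0.33) = +1.83 V with n = 3.
Since E = E° − (0.0592/n)·log Q, log Q = n(E° − E)/0.0592 = −3.902.
Balancing electrons gives Au³⁺(aq) + 3 Tl(s) → Au(s) + 3 Tl⁺(aq); thus Q = [Tl⁺(aq)]^3 / [Au³⁺(aq)].
Substituting the known concentrations and solving, log [Au³⁺(aq)] = −3.312 and [Au³⁺(aq)] = 0.00049 M.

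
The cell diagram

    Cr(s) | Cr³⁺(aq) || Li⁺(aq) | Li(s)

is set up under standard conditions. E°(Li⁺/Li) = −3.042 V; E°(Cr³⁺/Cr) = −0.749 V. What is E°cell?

−2.293 V

By convention the left-hand electrode in cell notation is the anode (oxidation) and the right-hand electrode is the cathode (reduction).
E°cell = E°(right) − E°(left) = −3.042 − (−0.749) = −2.293 V.
The negative sign shows that, as written, the cell would require an external voltage to drive the reaction.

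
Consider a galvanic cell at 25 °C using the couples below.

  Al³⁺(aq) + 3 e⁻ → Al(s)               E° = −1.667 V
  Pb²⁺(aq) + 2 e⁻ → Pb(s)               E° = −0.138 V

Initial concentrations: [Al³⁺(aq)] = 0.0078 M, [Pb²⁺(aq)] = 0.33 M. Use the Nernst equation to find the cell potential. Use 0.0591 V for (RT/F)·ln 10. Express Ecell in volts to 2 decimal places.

+1.56 V

The Pb²⁺/Pb couple has the more positive E°, so it is the cathode; Al³⁺/Al is the anode.
The standard potential is −0.138 − (−1.667) = +1.529 V and the balanced reaction transfers n = 6 electrons.
Balancing gives 3 Pb²⁺(aq) + 2 Al(s) → 3 Pb(s) + 2 Al³⁺(aq); hence Q = [Al³⁺(aq)]^2 / [Pb²⁺(aq)]^3 = 0.00169 (log Q = −2.771).
By the Nernst equation, E = +1.529 − (0.0591/6)·(−2.771) = +1.56 V.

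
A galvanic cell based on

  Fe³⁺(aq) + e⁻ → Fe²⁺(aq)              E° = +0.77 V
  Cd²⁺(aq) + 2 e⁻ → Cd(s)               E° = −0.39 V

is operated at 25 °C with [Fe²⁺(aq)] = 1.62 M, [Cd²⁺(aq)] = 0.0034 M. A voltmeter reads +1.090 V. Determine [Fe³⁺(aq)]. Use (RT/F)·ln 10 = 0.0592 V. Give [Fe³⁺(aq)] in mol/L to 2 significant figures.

The Fe³⁺/Fe²⁺ couple has the larger reduction potential, so it is the cathode: E°cell = +0.77 − (−0.39) = +1.16 V and n = 2.
From the Nernst equation, log Q = n(E° − E)/0.0592 = 2·(+1.16 − (+1.090))/0.0592 = 2.365.
The balanced reaction is 2 Fe³⁺(aq) + Cd(s) → 2 Fe²⁺(aq) + Cd²⁺(aq), so Q = ([Fe²⁺(aq)]^2·[Cd²⁺(aq)]) / [Fe³⁺(aq)]^2.
Solving for the unknown gives log [Fe³⁺(aq)] = −2.207, so [Fe³⁺(aq)] ≈ 0.0062 M.

0.0062 M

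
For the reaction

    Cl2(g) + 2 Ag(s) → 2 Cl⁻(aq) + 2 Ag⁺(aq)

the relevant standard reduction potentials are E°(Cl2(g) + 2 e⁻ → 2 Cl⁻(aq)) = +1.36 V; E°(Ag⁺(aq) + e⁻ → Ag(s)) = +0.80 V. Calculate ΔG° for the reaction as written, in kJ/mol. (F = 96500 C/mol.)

In the reaction as written Cl2(g) is reduced, so the Cl₂/Cl⁻ couple is the cathode and Ag⁺/Ag is the anode.
E°cell = +1.36 − (+0.80) = +0.56 V; balancing electrons gives n = 2.
ΔG° = −nFE°cell = −(2)(96500)(+0.56) J/mol = −108 kJ/mol.

−108 kJ/mol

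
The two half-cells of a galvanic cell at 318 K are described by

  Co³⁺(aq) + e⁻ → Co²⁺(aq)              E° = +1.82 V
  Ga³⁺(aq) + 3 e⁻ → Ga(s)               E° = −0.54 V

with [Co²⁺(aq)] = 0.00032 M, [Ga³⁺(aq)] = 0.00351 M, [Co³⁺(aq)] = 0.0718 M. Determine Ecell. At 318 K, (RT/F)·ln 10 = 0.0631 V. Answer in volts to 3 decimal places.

+2.560 V

Since E°(Co³⁺/Co²⁺) > E°(Ga³⁺/Ga), Co³⁺/Co²⁺ serves as the cathode.
E°cell = E°cat − E°an = +1.82 − (−0.54) = +2.36 V; n = 3.
Balancing gives 3 Co³⁺(aq) + Ga(s) → 3 Co²⁺(aq) + Ga³⁺(aq); hence Q = ([Co²⁺(aq)]^3·[Ga³⁺(aq)]) / [Co³⁺(aq)]^3 = 3.11×10^−10 (log Q = −9.508).
By the Nernst equation, E = +2.36 − (0.0631/3)·(−9.508) = +2.560 V.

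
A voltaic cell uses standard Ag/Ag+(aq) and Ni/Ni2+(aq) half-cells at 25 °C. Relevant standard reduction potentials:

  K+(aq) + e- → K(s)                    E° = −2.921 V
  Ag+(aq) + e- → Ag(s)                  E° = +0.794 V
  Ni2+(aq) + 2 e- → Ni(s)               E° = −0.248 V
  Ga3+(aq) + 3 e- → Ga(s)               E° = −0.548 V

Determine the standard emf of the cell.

Of the two couples in this cell, the one with the more positive reduction potential is reduced at the cathode: here that is Ag⁺/Ag (+0.794 V); Ni²⁺/Ni (−0.248 V) is the anode.
E°cell = E°(cathode) − E°(anode) = +0.794 − (−0.248) = +1.042 V.

+1.042 V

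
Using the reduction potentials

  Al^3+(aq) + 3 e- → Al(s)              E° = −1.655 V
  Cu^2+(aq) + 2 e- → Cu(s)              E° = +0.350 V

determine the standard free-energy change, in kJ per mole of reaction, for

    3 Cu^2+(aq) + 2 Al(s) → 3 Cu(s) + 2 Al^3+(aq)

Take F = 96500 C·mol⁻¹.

In the reaction as written Cu^2+(aq) is reduced, so the Cu²⁺/Cu couple is the cathode and Al³⁺/Al is the anode.
E°cell = +0.350 − (−1.655) = +2.005 V; balancing electrons gives n = 6.
ΔG° = −nFE°cell = −(6)(96500)(+2.005) J/mol = −1161 kJ/mol.

−1161 kJ/mol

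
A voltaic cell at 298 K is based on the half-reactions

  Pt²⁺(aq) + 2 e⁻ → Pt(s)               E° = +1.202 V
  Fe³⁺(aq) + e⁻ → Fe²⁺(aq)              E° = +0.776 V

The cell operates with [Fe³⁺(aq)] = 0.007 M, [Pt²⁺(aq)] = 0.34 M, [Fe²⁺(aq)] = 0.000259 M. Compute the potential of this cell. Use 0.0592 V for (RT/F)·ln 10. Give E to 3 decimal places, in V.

Pt²⁺/Pt is reduced (cathode, E° = +1.202 V) and Fe³⁺/Fe²⁺ is oxidized (anode).
E°cell = E°cat − E°an = +1.202 − (+0.776) = +0.426 V; n = 2.
For the overall reaction Pt²⁺(aq) + 2 Fe²⁺(aq) → Pt(s) + 2 Fe³⁺(aq), Q = [Fe³⁺(aq)]^2 / ([Pt²⁺(aq)]·[Fe²⁺(aq)]^2) = 2.15×10^3, giving log Q = 3.332.
By the Nernst equation, E = +0.426 − (0.0592/2)·(3.332) = +0.327 V.

+0.327 V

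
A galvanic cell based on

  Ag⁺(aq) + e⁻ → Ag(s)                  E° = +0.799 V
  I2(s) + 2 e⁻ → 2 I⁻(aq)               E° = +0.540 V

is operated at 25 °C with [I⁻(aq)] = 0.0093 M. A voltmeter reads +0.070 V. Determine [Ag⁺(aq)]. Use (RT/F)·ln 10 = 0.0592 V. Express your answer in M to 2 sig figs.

0.069 M

The Ag⁺/Ag couple has the larger reduction potential, so it is the cathode: E°cell = +0.799 − (+0.540) = +0.259 V and n = 2.
Since E = E° − (0.0592/n)·log Q, log Q = n(E° − E)/0.0592 = 6.385.
For 2 Ag⁺(aq) + 2 I⁻(aq) → 2 Ag(s) + I2(s), the reaction quotient is Q = 1 / ([Ag⁺(aq)]^2·[I⁻(aq)]^2).
Isolating [Ag⁺(aq)] in Q = 10^{6.385} yields log [Ag⁺(aq)] = −1.161, i.e. 0.069 M.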